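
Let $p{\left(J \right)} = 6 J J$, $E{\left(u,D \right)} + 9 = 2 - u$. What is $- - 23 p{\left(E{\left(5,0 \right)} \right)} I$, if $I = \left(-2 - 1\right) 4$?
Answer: $-238464$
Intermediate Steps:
$E{\left(u,D \right)} = -7 - u$ ($E{\left(u,D \right)} = -9 - \left(-2 + u\right) = -7 - u$)
$p{\left(J \right)} = 6 J^{2}$
$I = -12$ ($I = \left(-3\right) 4 = -12$)
$- - 23 p{\left(E{\left(5,0 \right)} \right)} I = - - 23 \cdot 6 \left(-7 - 5\right)^{2} \left(-12\right) = - - 23 \cdot 6 \left(-12\right)^{2} \left(-12\right) = - - 23 \cdot 6 \cdot 144 \left(-12\right) = - \left(-23\right) 864 \left(-12\right) = - \left(-19872\right) \left(-12\right) = \left(-1\right) 238464 = -238464$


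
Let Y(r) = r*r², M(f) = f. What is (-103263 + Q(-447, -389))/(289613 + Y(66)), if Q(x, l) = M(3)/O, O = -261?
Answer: -8983882/50208483 ≈ -0.17893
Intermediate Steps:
Y(r) = r³
Q(x, l) = -1/87 (Q(x, l) = 3/(-261) = 3*(-1/261) = -1/87)
(-103263 + Q(-447, -389))/(289613 + Y(66)) = (-103263 - 1/87)/(289613 + 66³) = -8983882/(87*(289613 + 287496)) = -8983882/87/577109 = -8983882/87*1/577109 = -8983882/50208483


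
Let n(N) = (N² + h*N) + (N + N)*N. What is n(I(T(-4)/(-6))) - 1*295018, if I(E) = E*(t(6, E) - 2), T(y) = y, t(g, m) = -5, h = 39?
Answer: -885404/3 ≈ -2.9513e+5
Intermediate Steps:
I(E) = -7*E (I(E) = E*(-5 - 2) = E*(-7) = -7*E)
n(N) = 3*N² + 39*N (n(N) = (N² + 39*N) + (N + N)*N = (N² + 39*N) + (2*N)*N = (N² + 39*N) + 2*N² = 3*N² + 39*N)
n(I(T(-4)/(-6))) - 1*295018 = 3*(-(-28)/(-6))*(13 - (-28)/(-6)) - 1*295018 = 3*(-(-28)*(-1)/6)*(13 - (-28)*(-1)/6) - 295018 = 3*(-7*⅔)*(13 - 7*⅔) - 295018 = 3*(-14/3)*(13 - 14/3) - 295018 = 3*(-14/3)*(25/3) - 295018 = -350/3 - 295018 = -885404/3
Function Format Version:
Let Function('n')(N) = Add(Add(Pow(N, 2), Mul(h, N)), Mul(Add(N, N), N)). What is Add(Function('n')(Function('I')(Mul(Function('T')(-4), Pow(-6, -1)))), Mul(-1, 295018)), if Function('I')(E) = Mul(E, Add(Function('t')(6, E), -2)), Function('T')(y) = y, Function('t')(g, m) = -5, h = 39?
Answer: Rational(-885404, 3) ≈ -2.9513e+5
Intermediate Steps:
Function('I')(E) = Mul(-7, E) (Function('I')(E) = Mul(E, Add(-5, -2)) = Mul(E, -7) = Mul(-7, E))
Function('n')(N) = Add(Mul(3, Pow(N, 2)), Mul(39, N)) (Function('n')(N) = Add(Add(Pow(N, 2), Mul(39, N)), Mul(Add(N, N), N)) = Add(Add(Pow(N, 2), Mul(39, N)), Mul(Mul(2, N), N)) = Add(Add(Pow(N, 2), Mul(39, N)), Mul(2, Pow(N, 2))) = Add(Mul(3, Pow(N, 2)), Mul(39, N)))
Add(Function('n')(Function('I')(Mul(Function('T')(-4), Pow(-6, -1)))), Mul(-1, 295018)) = Add(Mul(3, Mul(-7, Mul(-4, Pow(-6, -1))), Add(13, Mul(-7, Mul(-4, Pow(-6, -1))))), Mul(-1, 295018)) = Add(Mul(3, Mul(-7, Mul(-4, Rational(-1, 6))), Add(13, Mul(-7, Mul(-4, Rational(-1, 6))))), -295018) = Add(Mul(3, Mul(-7, Rational(2, 3)), Add(13, Mul(-7, Rational(2, 3)))), -295018) = Add(Mul(3, Rational(-14, 3), Add(13, Rational(-14, 3))), -295018) = Add(Mul(3, Rational(-14, 3), Rational(25, 3)), -295018) = Add(Rational(-350, 3), -295018) = Rational(-885404, 3)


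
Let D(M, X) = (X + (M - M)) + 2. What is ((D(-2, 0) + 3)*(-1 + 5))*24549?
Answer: 490980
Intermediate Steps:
D(M, X) = 2 + X (D(M, X) = (X + 0) + 2 = X + 2 = 2 + X)
((D(-2, 0) + 3)*(-1 + 5))*24549 = (((2 + 0) + 3)*(-1 + 5))*24549 = ((2 + 3)*4)*24549 = (5*4)*24549 = 20*24549 = 490980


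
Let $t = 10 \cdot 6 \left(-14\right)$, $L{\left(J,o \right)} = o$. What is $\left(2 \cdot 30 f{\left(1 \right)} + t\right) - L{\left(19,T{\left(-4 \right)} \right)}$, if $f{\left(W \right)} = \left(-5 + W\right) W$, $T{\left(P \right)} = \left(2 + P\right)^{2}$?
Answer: $-1084$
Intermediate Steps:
$t = -840$ ($t = 60 \left(-14\right) = -840$)
$f{\left(W \right)} = W \left(-5 + W\right)$
$\left(2 \cdot 30 f{\left(1 \right)} + t\right) - L{\left(19,T{\left(-4 \right)} \right)} = \left(2 \cdot 30 \cdot 1 \left(-5 + 1\right) - 840\right) - \left(2 - 4\right)^{2} = \left(60 \cdot 1 \left(-4\right) - 840\right) - \left(-2\right)^{2} = \left(60 \left(-4\right) - 840\right) - 4 = \left(-240 - 840\right) - 4 = -1080 - 4 = -1084$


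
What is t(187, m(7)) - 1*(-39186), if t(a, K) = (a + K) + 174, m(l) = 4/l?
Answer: 276833/7 ≈ 39548.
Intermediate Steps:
t(a, K) = 174 + K + a (t(a, K) = (K + a) + 174 = 174 + K + a)
t(187, m(7)) - 1*(-39186) = (174 + 4/7 + 187) - 1*(-39186) = (174 + 4*(⅐) + 187) + 39186 = (174 + 4/7 + 187) + 39186 = 2531/7 + 39186 = 276833/7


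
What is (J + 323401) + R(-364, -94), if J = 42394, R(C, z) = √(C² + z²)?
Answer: 365795 + 2*√35333 ≈ 3.6617e+5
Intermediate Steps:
(J + 323401) + R(-364, -94) = (42394 + 323401) + √((-364)² + (-94)²) = 365795 + √(132496 + 8836) = 365795 + √141332 = 365795 + 2*√35333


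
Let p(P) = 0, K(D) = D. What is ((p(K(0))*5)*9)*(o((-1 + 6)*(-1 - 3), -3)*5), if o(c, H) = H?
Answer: 0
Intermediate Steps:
((p(K(0))*5)*9)*(o((-1 + 6)*(-1 - 3), -3)*5) = ((0*5)*9)*(-3*5) = (0*9)*(-15) = 0*(-15) = 0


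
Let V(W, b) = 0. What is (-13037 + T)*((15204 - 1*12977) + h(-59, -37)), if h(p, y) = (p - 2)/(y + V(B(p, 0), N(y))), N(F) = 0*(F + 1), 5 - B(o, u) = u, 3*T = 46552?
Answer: 613584860/111 ≈ 5.5278e+6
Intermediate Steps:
T = 46552/3 (T = (⅓)*46552 = 46552/3 ≈ 15517.)
B(o, u) = 5 - u
N(F) = 0 (N(F) = 0*(1 + F) = 0)
h(p, y) = (-2 + p)/y (h(p, y) = (p - 2)/(y + 0) = (-2 + p)/y)
(-13037 + T)*((15204 - 1*12977) + h(-59, -37)) = (-13037 + 46552/3)*((15204 - 1*12977) + (-2 - 59)/(-37)) = 7441*((15204 - 12977) - 1/37*(-61))/3 = 7441*(2227 + 61/37)/3 = (7441/3)*(82460/37) = 613584860/111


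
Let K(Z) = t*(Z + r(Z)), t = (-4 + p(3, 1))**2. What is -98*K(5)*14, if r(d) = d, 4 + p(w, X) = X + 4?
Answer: -123480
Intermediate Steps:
p(w, X) = X (p(w, X) = -4 + (X + 4) = -4 + (4 + X) = X)
t = 9 (t = (-4 + 1)**2 = (-3)**2 = 9)
K(Z) = 18*Z (K(Z) = 9*(Z + Z) = 9*(2*Z) = 18*Z)
-98*K(5)*14 = -1764*5*14 = -98*90*14 = -8820*14 = -123480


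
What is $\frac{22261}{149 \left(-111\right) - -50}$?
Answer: $- \frac{22261}{16489} \approx -1.3501$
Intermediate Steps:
$\frac{22261}{149 \left(-111\right) - -50} = \frac{22261}{-16539 + \left(-3 + 53\right)} = \frac{22261}{-16539 + 50} = \frac{22261}{-16489} = 22261 \left(- \frac{1}{16489}\right) = - \frac{22261}{16489}$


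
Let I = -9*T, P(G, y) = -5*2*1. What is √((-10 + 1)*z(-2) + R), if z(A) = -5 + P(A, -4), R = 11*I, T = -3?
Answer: 12*√3 ≈ 20.785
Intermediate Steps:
P(G, y) = -10 (P(G, y) = -10*1 = -10)
I = 27 (I = -9*(-3) = 27)
R = 297 (R = 11*27 = 297)
z(A) = -15 (z(A) = -5 - 10 = -15)
√((-10 + 1)*z(-2) + R) = √((-10 + 1)*(-15) + 297) = √(-9*(-15) + 297) = √(135 + 297) = √432 = 12*√3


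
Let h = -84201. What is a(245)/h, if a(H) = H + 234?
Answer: -479/84201 ≈ -0.0056888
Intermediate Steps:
a(H) = 234 + H
a(245)/h = (234 + 245)/(-84201) = 479*(-1/84201) = -479/84201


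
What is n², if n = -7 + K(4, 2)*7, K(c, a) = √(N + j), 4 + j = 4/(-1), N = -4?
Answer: -539 - 196*I*√3 ≈ -539.0 - 339.48*I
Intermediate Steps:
j = -8 (j = -4 + 4/(-1) = -4 + 4*(-1) = -4 - 4 = -8)
K(c, a) = 2*I*√3 (K(c, a) = √(-4 - 8) = √(-12) = 2*I*√3)
n = -7 + 14*I*√3 (n = -7 + (2*I*√3)*7 = -7 + 14*I*√3 ≈ -7.0 + 24.249*I)
n² = (-7 + 14*I*√3)²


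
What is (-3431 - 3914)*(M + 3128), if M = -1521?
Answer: -11803415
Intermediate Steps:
(-3431 - 3914)*(M + 3128) = (-3431 - 3914)*(-1521 + 3128) = -7345*1607 = -11803415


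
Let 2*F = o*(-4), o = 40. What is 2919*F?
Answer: -233520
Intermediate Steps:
F = -80 (F = (40*(-4))/2 = (1/2)*(-160) = -80)
2919*F = 2919*(-80) = -233520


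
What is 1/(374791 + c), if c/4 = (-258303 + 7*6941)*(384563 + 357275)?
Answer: -1/622300817241 ≈ -1.6069e-12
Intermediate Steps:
c = -622301192032 (c = 4*((-258303 + 7*6941)*(384563 + 357275)) = 4*((-258303 + 48587)*741838) = 4*(-209716*741838) = 4*(-155575298008) = -622301192032)
1/(374791 + c) = 1/(374791 - 622301192032) = 1/(-622300817241) = -1/622300817241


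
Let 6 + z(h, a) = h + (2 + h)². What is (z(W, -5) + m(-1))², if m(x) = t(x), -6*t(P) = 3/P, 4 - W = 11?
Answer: 625/4 ≈ 156.25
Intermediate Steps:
W = -7 (W = 4 - 1*11 = 4 - 11 = -7)
t(P) = -1/(2*P)
m(x) = -1/(2*x)
z(h, a) = -6 + h + (2 + h)² (z(h, a) = -6 + (h + (2 + h)²) = -6 + h + (2 + h)²)
(z(W, -5) + m(-1))² = ((-6 - 7 + (2 - 7)²) - ½/(-1))² = ((-6 - 7 + (-5)²) - ½*(-1))² = ((-6 - 7 + 25) + ½)² = (12 + ½)² = (25/2)² = 625/4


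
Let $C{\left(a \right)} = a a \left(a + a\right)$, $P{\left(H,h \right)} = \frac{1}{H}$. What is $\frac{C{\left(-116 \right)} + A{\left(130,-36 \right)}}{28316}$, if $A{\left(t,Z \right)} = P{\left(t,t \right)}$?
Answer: $- \frac{405832959}{3681080} \approx -110.25$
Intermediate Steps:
$A{\left(t,Z \right)} = \frac{1}{t}$
$C{\left(a \right)} = 2 a^{3}$ ($C{\left(a \right)} = a^{2} \cdot 2 a = 2 a^{3}$)
$\frac{C{\left(-116 \right)} + A{\left(130,-36 \right)}}{28316} = \frac{2 \left(-116\right)^{3} + \frac{1}{130}}{28316} = \left(2 \left(-1560896\right) + \frac{1}{130}\right) \frac{1}{28316} = \left(-3121792 + \frac{1}{130}\right) \frac{1}{28316} = \left(- \frac{405832959}{130}\right) \frac{1}{28316} = - \frac{405832959}{3681080}$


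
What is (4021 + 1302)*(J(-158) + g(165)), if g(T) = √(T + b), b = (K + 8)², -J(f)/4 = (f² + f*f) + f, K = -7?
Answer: -1059702840 + 5323*√166 ≈ -1.0596e+9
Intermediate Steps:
J(f) = -8*f² - 4*f (J(f) = -4*((f² + f*f) + f) = -4*((f² + f²) + f) = -4*(2*f² + f) = -4*(f + 2*f²) = -8*f² - 4*f)
b = 1 (b = (-7 + 8)² = 1² = 1)
g(T) = √(1 + T) (g(T) = √(T + 1) = √(1 + T))
(4021 + 1302)*(J(-158) + g(165)) = (4021 + 1302)*(-4*(-158)*(1 + 2*(-158)) + √(1 + 165)) = 5323*(-4*(-158)*(1 - 316) + √166) = 5323*(-4*(-158)*(-315) + √166) = 5323*(-199080 + √166) = -1059702840 + 5323*√166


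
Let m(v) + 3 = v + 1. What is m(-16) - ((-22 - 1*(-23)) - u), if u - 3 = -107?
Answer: -123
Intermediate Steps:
u = -104 (u = 3 - 107 = -104)
m(v) = -2 + v (m(v) = -3 + (v + 1) = -3 + (1 + v) = -2 + v)
m(-16) - ((-22 - 1*(-23)) - u) = (-2 - 16) - ((-22 - 1*(-23)) - 1*(-104)) = -18 - ((-22 + 23) + 104) = -18 - (1 + 104) = -18 - 1*105 = -18 - 105 = -123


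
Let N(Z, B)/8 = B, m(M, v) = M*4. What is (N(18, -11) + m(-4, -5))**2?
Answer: 10816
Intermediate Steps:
m(M, v) = 4*M
N(Z, B) = 8*B
(N(18, -11) + m(-4, -5))**2 = (8*(-11) + 4*(-4))**2 = (-88 - 16)**2 = (-104)**2 = 10816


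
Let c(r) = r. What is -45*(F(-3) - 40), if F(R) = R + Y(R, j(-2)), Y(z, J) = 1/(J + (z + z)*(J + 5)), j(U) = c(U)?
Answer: 7749/4 ≈ 1937.3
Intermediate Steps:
j(U) = U
Y(z, J) = 1/(J + 2*z*(5 + J)) (Y(z, J) = 1/(J + (2*z)*(5 + J)) = 1/(J + 2*z*(5 + J)))
F(R) = R + 1/(-2 + 6*R) (F(R) = R + 1/(-2 + 10*R + 2*(-2)*R) = R + 1/(-2 + 10*R - 4*R) = R + 1/(-2 + 6*R))
-45*(F(-3) - 40) = -45*((-3 + 1/(-2 + 6*(-3))) - 40) = -45*((-3 + 1/(-2 - 18)) - 40) = -45*((-3 + 1/(-20)) - 40) = -45*((-3 - 1/20) - 40) = -45*(-61/20 - 40) = -45*(-861/20) = 7749/4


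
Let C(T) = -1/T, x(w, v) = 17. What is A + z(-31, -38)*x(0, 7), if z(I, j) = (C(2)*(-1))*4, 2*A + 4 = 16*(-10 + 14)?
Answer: 64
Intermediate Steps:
A = 30 (A = -2 + (16*(-10 + 14))/2 = -2 + (16*4)/2 = -2 + (½)*64 = -2 + 32 = 30)
z(I, j) = 2 (z(I, j) = (-1/2*(-1))*4 = (-1*½*(-1))*4 = -½*(-1)*4 = (½)*4 = 2)
A + z(-31, -38)*x(0, 7) = 30 + 2*17 = 30 + 34 = 64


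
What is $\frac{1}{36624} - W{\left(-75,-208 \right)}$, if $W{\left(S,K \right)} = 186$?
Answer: $- \frac{6812063}{36624} \approx -186.0$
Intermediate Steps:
$\frac{1}{36624} - W{\left(-75,-208 \right)} = \frac{1}{36624} - 186 = - \frac{6812063}{36624}$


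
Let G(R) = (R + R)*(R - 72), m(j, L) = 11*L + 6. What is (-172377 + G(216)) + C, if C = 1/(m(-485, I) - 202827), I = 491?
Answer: -21749563981/197420 ≈ -1.1017e+5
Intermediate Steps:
m(j, L) = 6 + 11*L
G(R) = 2*R*(-72 + R) (G(R) = (2*R)*(-72 + R) = 2*R*(-72 + R))
C = -1/197420 (C = 1/((6 + 11*491) - 202827) = 1/((6 + 5401) - 202827) = 1/(5407 - 202827) = 1/(-197420) = -1/197420 ≈ -5.0653e-6)
(-172377 + G(216)) + C = (-172377 + 2*216*(-72 + 216)) - 1/197420 = (-172377 + 2*216*144) - 1/197420 = (-172377 + 62208) - 1/197420 = -110169 - 1/197420 = -21749563981/197420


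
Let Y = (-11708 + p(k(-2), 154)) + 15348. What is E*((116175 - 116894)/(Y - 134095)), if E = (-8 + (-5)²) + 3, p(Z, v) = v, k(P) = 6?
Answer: 14380/130301 ≈ 0.11036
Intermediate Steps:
Y = 3794 (Y = (-11708 + 154) + 15348 = -11554 + 15348 = 3794)
E = 20 (E = (-8 + 25) + 3 = 17 + 3 = 20)
E*((116175 - 116894)/(Y - 134095)) = 20*((116175 - 116894)/(3794 - 134095)) = 20*(-719/(-130301)) = 20*(-719*(-1/130301)) = 20*(719/130301) = 14380/130301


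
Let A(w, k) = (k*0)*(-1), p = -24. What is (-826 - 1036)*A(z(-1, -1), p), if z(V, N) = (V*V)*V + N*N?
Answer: 0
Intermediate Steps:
z(V, N) = N**2 + V**3 (z(V, N) = V**2*V + N**2 = V**3 + N**2 = N**2 + V**3)
A(w, k) = 0 (A(w, k) = 0*(-1) = 0)
(-826 - 1036)*A(z(-1, -1), p) = (-826 - 1036)*0 = -1862*0 = 0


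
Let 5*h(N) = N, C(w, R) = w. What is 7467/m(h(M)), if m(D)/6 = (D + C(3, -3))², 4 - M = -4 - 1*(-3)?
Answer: 2489/32 ≈ 77.781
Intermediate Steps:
M = 5 (M = 4 - (-4 - 1*(-3)) = 4 - (-4 + 3) = 4 - 1*(-1) = 4 + 1 = 5)
h(N) = N/5
m(D) = 6*(3 + D)² (m(D) = 6*(D + 3)² = 6*(3 + D)²)
7467/m(h(M)) = 7467/((6*(3 + (⅕)*5)²)) = 7467/((6*(3 + 1)²)) = 7467/((6*4²)) = 7467/((6*16)) = 7467/96 = 7467*(1/96) = 2489/32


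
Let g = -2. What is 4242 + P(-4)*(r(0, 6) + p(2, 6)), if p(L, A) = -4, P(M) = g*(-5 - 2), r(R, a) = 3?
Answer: 4228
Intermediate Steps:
P(M) = 14 (P(M) = -2*(-5 - 2) = -2*(-7) = 14)
4242 + P(-4)*(r(0, 6) + p(2, 6)) = 4242 + 14*(3 - 4) = 4242 + 14*(-1) = 4242 - 14 = 4228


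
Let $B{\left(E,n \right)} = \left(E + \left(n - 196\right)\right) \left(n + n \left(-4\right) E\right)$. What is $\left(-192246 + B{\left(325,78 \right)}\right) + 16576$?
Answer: $-21149324$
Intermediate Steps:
$B{\left(E,n \right)} = \left(n - 4 E n\right) \left(-196 + E + n\right)$ ($B{\left(E,n \right)} = \left(E + \left(-196 + n\right)\right) \left(n + - 4 n E\right) = \left(-196 + E + n\right) \left(n - 4 E n\right) = \left(n - 4 E n\right) \left(-196 + E + n\right)$)
$\left(-192246 + B{\left(325,78 \right)}\right) + 16576 = \left(-192246 + 78 \left(-196 + 78 - 4 \cdot 325^{2} + 785 \cdot 325 - 1300 \cdot 78\right)\right) + 16576 = \left(-192246 + 78 \left(-196 + 78 - 422500 + 255125 - 101400\right)\right) + 16576 = \left(-192246 + 78 \left(-268893\right)\right) + 16576 = \left(-192246 - 20973654\right) + 16576 = -21165900 + 16576 = -21149324$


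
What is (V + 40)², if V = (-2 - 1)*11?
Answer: 49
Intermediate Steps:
V = -33 (V = -3*11 = -33)
(V + 40)² = (-33 + 40)² = 7² = 49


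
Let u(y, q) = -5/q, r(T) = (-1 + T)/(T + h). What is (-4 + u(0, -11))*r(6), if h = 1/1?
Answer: -195/77 ≈ -2.5325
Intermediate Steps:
h = 1
r(T) = (-1 + T)/(1 + T) (r(T) = (-1 + T)/(T + 1) = (-1 + T)/(1 + T))
(-4 + u(0, -11))*r(6) = (-4 - 5/(-11))*((-1 + 6)/(1 + 6)) = (-4 - 5*(-1/11))*(5/7) = (-4 + 5/11)*((1/7)*5) = -39/11*5/7 = -195/77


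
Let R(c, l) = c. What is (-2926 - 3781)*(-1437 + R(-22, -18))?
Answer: 9785513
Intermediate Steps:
(-2926 - 3781)*(-1437 + R(-22, -18)) = (-2926 - 3781)*(-1437 - 22) = -6707*(-1459) = 9785513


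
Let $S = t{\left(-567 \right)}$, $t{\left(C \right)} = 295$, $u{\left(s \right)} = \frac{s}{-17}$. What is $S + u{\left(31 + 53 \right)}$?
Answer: $\frac{4931}{17} \approx 290.06$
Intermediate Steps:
$u{\left(s \right)} = - \frac{s}{17}$ ($u{\left(s \right)} = s \left(- \frac{1}{17}\right) = - \frac{s}{17}$)
$S = 295$
$S + u{\left(31 + 53 \right)} = 295 - \frac{31 + 53}{17} = 295 - \frac{84}{17} = \frac{4931}{17}$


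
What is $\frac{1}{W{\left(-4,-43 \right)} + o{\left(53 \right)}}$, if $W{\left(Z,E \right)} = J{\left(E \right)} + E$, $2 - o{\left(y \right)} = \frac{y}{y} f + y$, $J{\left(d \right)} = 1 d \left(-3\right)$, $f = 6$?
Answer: $\frac{1}{29} \approx 0.034483$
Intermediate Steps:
$J{\left(d \right)} = - 3 d$ ($J{\left(d \right)} = d \left(-3\right) = - 3 d$)
$o{\left(y \right)} = -4 - y$ ($o{\left(y \right)} = 2 - \left(\frac{y}{y} 6 + y\right) = 2 - \left(1 \cdot 6 + y\right) = 2 - \left(6 + y\right) = -4 - y$)
$W{\left(Z,E \right)} = - 2 E$ ($W{\left(Z,E \right)} = - 3 E + E = - 2 E$)
$\frac{1}{W{\left(-4,-43 \right)} + o{\left(53 \right)}} = \frac{1}{\left(-2\right) \left(-43\right) - 57} = \frac{1}{86 - 57} = \frac{1}{29}$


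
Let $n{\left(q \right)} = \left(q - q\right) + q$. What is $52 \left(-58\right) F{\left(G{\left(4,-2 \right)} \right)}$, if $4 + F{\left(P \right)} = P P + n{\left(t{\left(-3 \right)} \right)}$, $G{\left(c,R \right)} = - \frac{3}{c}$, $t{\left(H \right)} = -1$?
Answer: $\frac{26767}{2} \approx 13384.0$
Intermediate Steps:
$n{\left(q \right)} = q$ ($n{\left(q \right)} = 0 + q = q$)
$F{\left(P \right)} = -5 + P^{2}$ ($F{\left(P \right)} = -4 + \left(P P - 1\right) = -4 + \left(P^{2} - 1\right) = -4 + \left(-1 + P^{2}\right) = -5 + P^{2}$)
$52 \left(-58\right) F{\left(G{\left(4,-2 \right)} \right)} = 52 \left(-58\right) \left(-5 + \left(- \frac{3}{4}\right)^{2}\right) = - 3016 \left(-5 + \left(\left(-3\right) \frac{1}{4}\right)^{2}\right) = - 3016 \left(-5 + \left(- \frac{3}{4}\right)^{2}\right) = - 3016 \left(-5 + \frac{9}{16}\right) = \left(-3016\right) \left(- \frac{71}{16}\right) = \frac{26767}{2}$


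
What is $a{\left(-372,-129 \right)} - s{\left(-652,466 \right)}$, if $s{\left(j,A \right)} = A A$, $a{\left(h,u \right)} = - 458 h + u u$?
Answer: $-30139$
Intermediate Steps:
$a{\left(h,u \right)} = u^{2} - 458 h$ ($a{\left(h,u \right)} = - 458 h + u^{2} = u^{2} - 458 h$)
$s{\left(j,A \right)} = A^{2}$
$a{\left(-372,-129 \right)} - s{\left(-652,466 \right)} = \left(\left(-129\right)^{2} - -170376\right) - 466^{2} = \left(16641 + 170376\right) - 217156 = 187017 - 217156 = -30139$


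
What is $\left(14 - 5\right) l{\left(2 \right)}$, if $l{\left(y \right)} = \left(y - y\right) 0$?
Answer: $0$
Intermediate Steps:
$l{\left(y \right)} = 0$ ($l{\left(y \right)} = 0 \cdot 0 = 0$)
$\left(14 - 5\right) l{\left(2 \right)} = \left(14 - 5\right) 0 = 9 \cdot 0 = 0$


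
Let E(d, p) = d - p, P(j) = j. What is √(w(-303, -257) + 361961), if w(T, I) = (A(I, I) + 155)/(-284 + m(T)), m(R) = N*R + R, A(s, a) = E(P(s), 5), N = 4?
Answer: 3*√130161237206/1799 ≈ 601.63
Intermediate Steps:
A(s, a) = -5 + s (A(s, a) = s - 1*5 = s - 5 = -5 + s)
m(R) = 5*R (m(R) = 4*R + R = 5*R)
w(T, I) = (150 + I)/(-284 + 5*T) (w(T, I) = ((-5 + I) + 155)/(-284 + 5*T) = (150 + I)/(-284 + 5*T))
√(w(-303, -257) + 361961) = √((150 - 257)/(-284 + 5*(-303)) + 361961) = √(-107/(-284 - 1515) + 361961) = √(-107/(-1799) + 361961) = √(-1/1799*(-107) + 361961) = √(107/1799 + 361961) = √(651167946/1799) = 3*√130161237206/1799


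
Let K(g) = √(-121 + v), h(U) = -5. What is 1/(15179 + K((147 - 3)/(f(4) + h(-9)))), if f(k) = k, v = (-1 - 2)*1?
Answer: 15179/230402165 - 2*I*√31/230402165 ≈ 6.588e-5 - 4.8331e-8*I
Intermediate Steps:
v = -3 (v = -3*1 = -3)
K(g) = 2*I*√31 (K(g) = √(-121 - 3) = √(-124) = 2*I*√31)
1/(15179 + K((147 - 3)/(f(4) + h(-9)))) = 1/(15179 + 2*I*√31)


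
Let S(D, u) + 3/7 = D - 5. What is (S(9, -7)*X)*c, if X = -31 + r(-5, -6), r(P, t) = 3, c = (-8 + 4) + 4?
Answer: 0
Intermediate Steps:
S(D, u) = -38/7 + D (S(D, u) = -3/7 + (D - 5) = -3/7 + (-5 + D) = -38/7 + D)
c = 0 (c = -4 + 4 = 0)
X = -28 (X = -31 + 3 = -28)
(S(9, -7)*X)*c = ((-38/7 + 9)*(-28))*0 = ((25/7)*(-28))*0 = -100*0 = 0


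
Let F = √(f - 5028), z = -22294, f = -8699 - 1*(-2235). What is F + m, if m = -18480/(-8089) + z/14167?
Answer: 81469994/114596863 + 26*I*√17 ≈ 0.71093 + 107.2*I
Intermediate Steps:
f = -6464 (f = -8699 + 2235 = -6464)
m = 81469994/114596863 (m = -18480/(-8089) - 22294/14167 = -18480*(-1/8089) - 22294*1/14167 = 18480/8089 - 22294/14167 = 81469994/114596863 ≈ 0.71093)
F = 26*I*√17 (F = √(-6464 - 5028) = √(-11492) = 26*I*√17 ≈ 107.2*I)
F + m = 26*I*√17 + 81469994/114596863 = 81469994/114596863 + 26*I*√17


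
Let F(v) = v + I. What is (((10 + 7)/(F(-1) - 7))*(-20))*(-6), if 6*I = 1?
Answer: -12240/47 ≈ -260.43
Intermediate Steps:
I = ⅙ (I = (⅙)*1 = ⅙ ≈ 0.16667)
F(v) = ⅙ + v (F(v) = v + ⅙ = ⅙ + v)
(((10 + 7)/(F(-1) - 7))*(-20))*(-6) = (((10 + 7)/((⅙ - 1) - 7))*(-20))*(-6) = ((17/(-⅚ - 7))*(-20))*(-6) = ((17/(-47/6))*(-20))*(-6) = ((17*(-6/47))*(-20))*(-6) = -102/47*(-20)*(-6) = (2040/47)*(-6) = -12240/47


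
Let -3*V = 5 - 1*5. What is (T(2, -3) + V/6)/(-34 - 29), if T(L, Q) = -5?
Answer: 5/63 ≈ 0.079365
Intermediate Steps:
V = 0 (V = -(5 - 1*5)/3 = -(5 - 5)/3 = -⅓*0 = 0)
(T(2, -3) + V/6)/(-34 - 29) = (-5 + 0/6)/(-34 - 29) = (-5 + 0*(⅙))/(-63) = (-5 + 0)*(-1/63) = -5*(-1/63) = 5/63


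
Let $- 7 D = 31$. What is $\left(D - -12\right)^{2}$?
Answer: $\frac{2809}{49} \approx 57.327$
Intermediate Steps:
$D = - \frac{31}{7}$ ($D = \left(- \frac{1}{7}\right) 31 = - \frac{31}{7} \approx -4.4286$)
$\left(D - -12\right)^{2} = \left(- \frac{31}{7} - -12\right)^{2} = \left(- \frac{31}{7} + \left(-10 + 22\right)\right)^{2} = \left(- \frac{31}{7} + 12\right)^{2} = \left(\frac{53}{7}\right)^{2} = \frac{2809}{49}$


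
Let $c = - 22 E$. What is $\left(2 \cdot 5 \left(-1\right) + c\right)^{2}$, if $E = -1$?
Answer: $144$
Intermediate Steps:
$c = 22$ ($c = \left(-22\right) \left(-1\right) = 22$)
$\left(2 \cdot 5 \left(-1\right) + c\right)^{2} = \left(2 \cdot 5 \left(-1\right) + 22\right)^{2} = \left(10 \left(-1\right) + 22\right)^{2} = \left(-10 + 22\right)^{2} = 12^{2} = 144$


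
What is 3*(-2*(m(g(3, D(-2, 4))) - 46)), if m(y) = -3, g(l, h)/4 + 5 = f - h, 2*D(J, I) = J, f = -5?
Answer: 294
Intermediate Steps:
D(J, I) = J/2
g(l, h) = -40 - 4*h (g(l, h) = -20 + 4*(-5 - h) = -20 + (-20 - 4*h) = -40 - 4*h)
3*(-2*(m(g(3, D(-2, 4))) - 46)) = 3*(-2*(-3 - 46)) = 3*(-2*(-49)) = 3*98 = 294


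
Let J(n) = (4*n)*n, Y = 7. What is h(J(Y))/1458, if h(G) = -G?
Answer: -98/729 ≈ -0.13443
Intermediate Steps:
J(n) = 4*n**2
h(J(Y))/1458 = -4*7**2/1458 = -4*49*(1/1458) = -1*196*(1/1458) = -196*1/1458 = -98/729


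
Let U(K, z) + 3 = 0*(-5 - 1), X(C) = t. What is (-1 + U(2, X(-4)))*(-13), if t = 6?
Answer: 52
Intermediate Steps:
X(C) = 6
U(K, z) = -3 (U(K, z) = -3 + 0*(-5 - 1) = -3 + 0*(-6) = -3 + 0 = -3)
(-1 + U(2, X(-4)))*(-13) = (-1 - 3)*(-13) = -4*(-13) = 52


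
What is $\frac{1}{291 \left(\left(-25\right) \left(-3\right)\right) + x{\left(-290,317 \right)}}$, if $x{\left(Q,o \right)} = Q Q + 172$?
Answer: $\frac{1}{106097} \approx 9.4253 \cdot 10^{-6}$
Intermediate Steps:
$x{\left(Q,o \right)} = 172 + Q^{2}$ ($x{\left(Q,o \right)} = Q^{2} + 172 = 172 + Q^{2}$)
$\frac{1}{291 \left(\left(-25\right) \left(-3\right)\right) + x{\left(-290,317 \right)}} = \frac{1}{291 \left(\left(-25\right) \left(-3\right)\right) + \left(172 + \left(-290\right)^{2}\right)} = \frac{1}{291 \cdot 75 + \left(172 + 84100\right)} = \frac{1}{21825 + 84272} = \frac{1}{106097}$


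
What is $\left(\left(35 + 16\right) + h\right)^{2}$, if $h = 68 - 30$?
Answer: $7921$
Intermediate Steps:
$h = 38$
$\left(\left(35 + 16\right) + h\right)^{2} = \left(\left(35 + 16\right) + 38\right)^{2} = \left(51 + 38\right)^{2} = 89^{2} = 7921$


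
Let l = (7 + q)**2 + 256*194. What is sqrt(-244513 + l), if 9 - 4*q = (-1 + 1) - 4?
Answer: I*sqrt(3115903)/4 ≈ 441.3*I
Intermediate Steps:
q = 13/4 (q = 9/4 - ((-1 + 1) - 4)/4 = 9/4 - (0 - 4)/4 = 9/4 - 1/4*(-4) = 9/4 + 1 = 13/4 ≈ 3.2500)
l = 796305/16 (l = (7 + 13/4)**2 + 256*194 = (41/4)**2 + 49664 = 1681/16 + 49664 = 796305/16 ≈ 49769.)
sqrt(-244513 + l) = sqrt(-244513 + 796305/16) = sqrt(-3115903/16) = I*sqrt(3115903)/4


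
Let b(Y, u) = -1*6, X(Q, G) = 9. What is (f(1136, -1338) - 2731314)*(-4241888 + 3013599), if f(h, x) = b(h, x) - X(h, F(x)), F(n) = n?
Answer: 3354861366081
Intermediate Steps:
b(Y, u) = -6
f(h, x) = -15 (f(h, x) = -6 - 1*9 = -6 - 9 = -15)
(f(1136, -1338) - 2731314)*(-4241888 + 3013599) = (-15 - 2731314)*(-4241888 + 3013599) = -2731329*(-1228289) = 3354861366081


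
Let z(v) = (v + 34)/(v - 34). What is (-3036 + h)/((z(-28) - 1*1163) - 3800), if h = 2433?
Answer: 18693/153856 ≈ 0.12150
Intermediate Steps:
z(v) = (34 + v)/(-34 + v)
(-3036 + h)/((z(-28) - 1*1163) - 3800) = (-3036 + 2433)/(((34 - 28)/(-34 - 28) - 1*1163) - 3800) = -603/((6/(-62) - 1163) - 3800) = -603/((-1/62*6 - 1163) - 3800) = -603/((-3/31 - 1163) - 3800) = -603/(-36056/31 - 3800) = -603/(-153856/31) = -603*(-31/153856) = 18693/153856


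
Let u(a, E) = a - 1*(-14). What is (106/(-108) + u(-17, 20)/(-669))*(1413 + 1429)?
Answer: -16718065/6021 ≈ -2776.6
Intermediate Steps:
u(a, E) = 14 + a (u(a, E) = a + 14 = 14 + a)
(106/(-108) + u(-17, 20)/(-669))*(1413 + 1429) = (106/(-108) + (14 - 17)/(-669))*(1413 + 1429) = (106*(-1/108) - 3*(-1/669))*2842 = (-53/54 + 1/223)*2842 = -11765/12042*2842 = -16718065/6021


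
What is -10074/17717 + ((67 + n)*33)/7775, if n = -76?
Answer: -83587299/137749675 ≈ -0.60681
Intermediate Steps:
-10074/17717 + ((67 + n)*33)/7775 = -10074/17717 + ((67 - 76)*33)/7775 = -10074*1/17717 - 9*33*(1/7775) = -10074/17717 - 297*1/7775 = -10074/17717 - 297/7775 = -83587299/137749675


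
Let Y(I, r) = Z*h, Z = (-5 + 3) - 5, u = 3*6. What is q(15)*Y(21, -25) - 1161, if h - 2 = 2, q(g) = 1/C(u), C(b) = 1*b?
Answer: -10463/9 ≈ -1162.6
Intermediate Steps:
u = 18
C(b) = b
Z = -7 (Z = -2 - 5 = -7)
q(g) = 1/18
h = 4 (h = 2 + 2 = 4)
Y(I, r) = -28 (Y(I, r) = -7*4 = -28)
q(15)*Y(21, -25) - 1161 = (1/18)*(-28) - 1161 = -14/9 - 1161 = -10463/9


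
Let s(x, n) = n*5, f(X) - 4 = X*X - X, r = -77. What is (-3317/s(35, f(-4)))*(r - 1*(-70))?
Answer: 23219/120 ≈ 193.49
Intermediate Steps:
f(X) = 4 + X² - X (f(X) = 4 + (X*X - X) = 4 + (X² - X) = 4 + X² - X)
s(x, n) = 5*n
(-3317/s(35, f(-4)))*(r - 1*(-70)) = (-3317*1/(5*(4 + (-4)² - 1*(-4))))*(-77 - 1*(-70)) = (-3317*1/(5*(4 + 16 + 4)))*(-77 + 70) = -3317/(5*24)*(-7) = -3317/120*(-7) = 23219/120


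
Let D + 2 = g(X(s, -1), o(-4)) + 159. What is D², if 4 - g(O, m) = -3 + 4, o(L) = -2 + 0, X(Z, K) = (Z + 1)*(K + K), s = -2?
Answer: 25600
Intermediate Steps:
X(Z, K) = 2*K*(1 + Z) (X(Z, K) = (1 + Z)*(2*K) = 2*K*(1 + Z))
o(L) = -2
g(O, m) = 3 (g(O, m) = 4 - (-3 + 4) = 4 - 1*1 = 4 - 1 = 3)
D = 160 (D = -2 + (3 + 159) = -2 + 162 = 160)
D² = 160² = 25600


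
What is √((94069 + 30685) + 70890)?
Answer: 2*√48911 ≈ 442.32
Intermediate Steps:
√((94069 + 30685) + 70890) = √(124754 + 70890) = √195644 = 2*√48911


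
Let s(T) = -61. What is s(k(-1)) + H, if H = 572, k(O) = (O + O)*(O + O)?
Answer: 511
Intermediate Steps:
k(O) = 4*O² (k(O) = (2*O)*(2*O) = 4*O²)
s(k(-1)) + H = -61 + 572 = 511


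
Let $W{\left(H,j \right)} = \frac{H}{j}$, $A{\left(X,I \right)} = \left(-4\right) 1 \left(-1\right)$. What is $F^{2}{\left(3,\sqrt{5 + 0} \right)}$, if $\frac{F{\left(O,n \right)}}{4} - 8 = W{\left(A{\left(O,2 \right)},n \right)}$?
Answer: $\frac{5376}{5} + \frac{1024 \sqrt{5}}{5} \approx 1533.1$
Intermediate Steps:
$A{\left(X,I \right)} = 4$ ($A{\left(X,I \right)} = \left(-4\right) \left(-1\right) = 4$)
$F{\left(O,n \right)} = 32 + \frac{16}{n}$ ($F{\left(O,n \right)} = 32 + 4 \frac{4}{n} = 32 + \frac{16}{n}$)
$F^{2}{\left(3,\sqrt{5 + 0} \right)} = \left(32 + \frac{16}{\sqrt{5 + 0}}\right)^{2} = \left(32 + \frac{16}{\sqrt{5}}\right)^{2} = \left(32 + 16 \frac{\sqrt{5}}{5}\right)^{2} = \left(32 + \frac{16 \sqrt{5}}{5}\right)^{2}$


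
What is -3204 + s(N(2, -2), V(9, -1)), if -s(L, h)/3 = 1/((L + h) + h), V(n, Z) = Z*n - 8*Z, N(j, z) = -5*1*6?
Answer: -102525/32 ≈ -3203.9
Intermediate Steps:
N(j, z) = -30 (N(j, z) = -5*6 = -30)
V(n, Z) = -8*Z + Z*n
s(L, h) = -3/(L + 2*h) (s(L, h) = -3/((L + h) + h) = -3/(L + 2*h))
-3204 + s(N(2, -2), V(9, -1)) = -3204 - 3/(-30 + 2*(-(-8 + 9))) = -3204 - 3/(-30 + 2*(-1*1)) = -3204 - 3/(-30 + 2*(-1)) = -3204 - 3/(-30 - 2) = -3204 - 3/(-32) = -3204 - 3*(-1/32) = -3204 + 3/32 = -102525/32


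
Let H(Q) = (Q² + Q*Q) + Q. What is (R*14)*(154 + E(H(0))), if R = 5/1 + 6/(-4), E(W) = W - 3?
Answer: 7399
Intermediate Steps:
H(Q) = Q + 2*Q² (H(Q) = (Q² + Q²) + Q = 2*Q² + Q = Q + 2*Q²)
E(W) = -3 + W
R = 7/2 (R = 5*1 + 6*(-¼) = 5 - 3/2 = 7/2 ≈ 3.5000)
(R*14)*(154 + E(H(0))) = ((7/2)*14)*(154 + (-3 + 0*(1 + 2*0))) = 49*(154 + (-3 + 0*(1 + 0))) = 49*(154 + (-3 + 0*1)) = 49*(154 + (-3 + 0)) = 49*(154 - 3) = 49*151 = 7399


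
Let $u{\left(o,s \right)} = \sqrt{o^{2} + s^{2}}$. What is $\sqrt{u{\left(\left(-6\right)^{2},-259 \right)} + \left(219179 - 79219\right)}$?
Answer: $\sqrt{139960 + \sqrt{68377}} \approx 374.46$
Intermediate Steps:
$\sqrt{u{\left(\left(-6\right)^{2},-259 \right)} + \left(219179 - 79219\right)} = \sqrt{\sqrt{\left(\left(-6\right)^{2}\right)^{2} + \left(-259\right)^{2}} + \left(219179 - 79219\right)} = \sqrt{\sqrt{36^{2} + 67081} + \left(219179 - 79219\right)} = \sqrt{\sqrt{1296 + 67081} + 139960} = \sqrt{\sqrt{68377} + 139960} = \sqrt{139960 + \sqrt{68377}}$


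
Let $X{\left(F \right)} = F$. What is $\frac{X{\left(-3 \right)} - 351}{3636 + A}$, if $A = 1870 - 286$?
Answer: $- \frac{59}{870} \approx -0.067816$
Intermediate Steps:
$A = 1584$ ($A = 1870 - 286 = 1584$)
$\frac{X{\left(-3 \right)} - 351}{3636 + A} = \frac{-3 - 351}{3636 + 1584} = - \frac{354}{5220} = \left(-354\right) \frac{1}{5220} = - \frac{59}{870}$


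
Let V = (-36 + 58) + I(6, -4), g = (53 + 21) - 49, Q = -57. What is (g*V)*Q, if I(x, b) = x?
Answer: -39900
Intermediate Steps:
g = 25 (g = 74 - 49 = 25)
V = 28 (V = (-36 + 58) + 6 = 22 + 6 = 28)
(g*V)*Q = (25*28)*(-57) = 700*(-57) = -39900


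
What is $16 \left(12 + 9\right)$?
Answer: $336$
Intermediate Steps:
$16 \left(12 + 9\right) = 16 \cdot 21 = 336$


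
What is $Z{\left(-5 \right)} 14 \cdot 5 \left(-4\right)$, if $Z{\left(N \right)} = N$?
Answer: $1400$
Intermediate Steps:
$Z{\left(-5 \right)} 14 \cdot 5 \left(-4\right) = \left(-5\right) 14 \cdot 5 \left(-4\right) = \left(-70\right) \left(-20\right) = 1400$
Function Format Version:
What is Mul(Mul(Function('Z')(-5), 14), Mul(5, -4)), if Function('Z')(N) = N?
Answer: 1400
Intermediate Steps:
Mul(Mul(Function('Z')(-5), 14), Mul(5, -4)) = Mul(Mul(-5, 14), Mul(5, -4)) = Mul(-70, -20) = 1400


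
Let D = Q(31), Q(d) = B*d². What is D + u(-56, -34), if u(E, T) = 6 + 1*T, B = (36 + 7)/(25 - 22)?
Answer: 41239/3 ≈ 13746.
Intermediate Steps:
B = 43/3 ≈ 14.333
Q(d) = 43*d²/3
u(E, T) = 6 + T
D = 41323/3 (D = (43/3)*31² = (43/3)*961 = 41323/3 ≈ 13774.)
D + u(-56, -34) = 41323/3 + (6 - 34) = 41323/3 - 28 = 41239/3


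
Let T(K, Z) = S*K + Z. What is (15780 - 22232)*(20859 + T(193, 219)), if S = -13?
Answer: -119807188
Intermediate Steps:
T(K, Z) = Z - 13*K (T(K, Z) = -13*K + Z = Z - 13*K)
(15780 - 22232)*(20859 + T(193, 219)) = (15780 - 22232)*(20859 + (219 - 13*193)) = -6452*(20859 + (219 - 2509)) = -6452*(20859 - 2290) = -6452*18569 = -119807188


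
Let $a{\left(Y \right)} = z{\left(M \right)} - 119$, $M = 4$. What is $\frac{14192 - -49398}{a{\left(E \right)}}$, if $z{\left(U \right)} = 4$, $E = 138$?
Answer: $- \frac{12718}{23} \approx -552.96$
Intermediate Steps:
$a{\left(Y \right)} = -115$ ($a{\left(Y \right)} = 4 - 119 = -115$)
$\frac{14192 - -49398}{a{\left(E \right)}} = \frac{14192 - -49398}{-115} = \left(14192 + 49398\right) \left(- \frac{1}{115}\right) = 63590 \left(- \frac{1}{115}\right) = - \frac{12718}{23}$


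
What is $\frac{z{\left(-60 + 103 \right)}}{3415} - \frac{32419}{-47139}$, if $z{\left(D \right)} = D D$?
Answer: $\frac{197870896}{160979685} \approx 1.2292$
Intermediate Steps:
$z{\left(D \right)} = D^{2}$
$\frac{z{\left(-60 + 103 \right)}}{3415} - \frac{32419}{-47139} = \frac{\left(-60 + 103\right)^{2}}{3415} - \frac{32419}{-47139} = 43^{2} \cdot \frac{1}{3415} - - \frac{32419}{47139} = 1849 \cdot \frac{1}{3415} + \frac{32419}{47139} = \frac{1849}{3415} + \frac{32419}{47139} = \frac{197870896}{160979685}$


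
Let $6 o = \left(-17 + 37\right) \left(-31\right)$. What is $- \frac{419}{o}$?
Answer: $\frac{1257}{310} \approx 4.0548$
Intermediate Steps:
$o = - \frac{310}{3}$ ($o = \frac{\left(-17 + 37\right) \left(-31\right)}{6} = \frac{20 \left(-31\right)}{6} = \frac{1}{6} \left(-620\right) = - \frac{310}{3} \approx -103.33$)
$- \frac{419}{o} = - \frac{419}{- \frac{310}{3}} = \left(-419\right) \left(- \frac{3}{310}\right) = \frac{1257}{310}$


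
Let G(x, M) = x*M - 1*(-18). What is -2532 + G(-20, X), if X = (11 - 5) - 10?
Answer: -2434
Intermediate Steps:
X = -4 (X = 6 - 10 = -4)
G(x, M) = 18 + M*x (G(x, M) = M*x + 18 = 18 + M*x)
-2532 + G(-20, X) = -2532 + (18 - 4*(-20)) = -2532 + (18 + 80) = -2532 + 98 = -2434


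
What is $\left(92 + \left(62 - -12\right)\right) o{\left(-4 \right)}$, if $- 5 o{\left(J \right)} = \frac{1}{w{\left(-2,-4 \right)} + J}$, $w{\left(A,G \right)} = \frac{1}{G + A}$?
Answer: $\frac{996}{125} \approx 7.968$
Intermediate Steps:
$w{\left(A,G \right)} = \frac{1}{A + G}$
$o{\left(J \right)} = - \frac{1}{5 \left(- \frac{1}{6} + J\right)}$ ($o{\left(J \right)} = - \frac{1}{5 \left(\frac{1}{-2 - 4} + J\right)} = - \frac{1}{5 \left(\frac{1}{-6} + J\right)} = - \frac{1}{5 \left(- \frac{1}{6} + J\right)}$)
$\left(92 + \left(62 - -12\right)\right) o{\left(-4 \right)} = \left(92 + \left(62 - -12\right)\right) \left(- \frac{6}{-5 + 30 \left(-4\right)}\right) = \left(92 + \left(62 + 12\right)\right) \left(- \frac{6}{-5 - 120}\right) = \left(92 + 74\right) \left(- \frac{6}{-125}\right) = 166 \left(\left(-6\right) \left(- \frac{1}{125}\right)\right) = 166 \cdot \frac{6}{125} = \frac{996}{125}$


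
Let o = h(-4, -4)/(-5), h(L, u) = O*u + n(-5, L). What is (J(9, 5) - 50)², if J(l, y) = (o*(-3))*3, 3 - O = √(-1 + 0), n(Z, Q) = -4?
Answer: 30788/5 - 28368*I/25 ≈ 6157.6 - 1134.7*I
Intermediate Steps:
O = 3 - I (O = 3 - √(-1 + 0) = 3 - √(-1) = 3 - I ≈ 3.0 - 1.0*I)
h(L, u) = -4 + u*(3 - I) (h(L, u) = (3 - I)*u - 4 = u*(3 - I) - 4 = -4 + u*(3 - I))
o = 16/5 - 4*I/5 (o = (-4 - 4*(3 - I))/(-5) = (-4 + (-12 + 4*I))*(-⅕) = (-16 + 4*I)*(-⅕) = 16/5 - 4*I/5 ≈ 3.2 - 0.8*I)
J(l, y) = -144/5 + 36*I/5 (J(l, y) = ((16/5 - 4*I/5)*(-3))*3 = (-48/5 + 12*I/5)*3 = -144/5 + 36*I/5)
(J(9, 5) - 50)² = ((-144/5 + 36*I/5) - 50)² = (-394/5 + 36*I/5)²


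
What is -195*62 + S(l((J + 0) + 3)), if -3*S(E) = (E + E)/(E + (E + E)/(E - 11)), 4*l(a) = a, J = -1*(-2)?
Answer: -374816/31 ≈ -12091.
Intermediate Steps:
J = 2
l(a) = a/4
S(E) = -2*E/(3*(E + 2*E/(-11 + E))) (S(E) = -(E + E)/(3*(E + (E + E)/(E - 11))) = -2*E/(3*(E + (2*E)/(-11 + E))) = -2*E/(3*(E + 2*E/(-11 + E))))
-195*62 + S(l((J + 0) + 3)) = -195*62 + 2*(11 - ((2 + 0) + 3)/4)/(3*(-9 + ((2 + 0) + 3)/4)) = -12090 + 2*(11 - (2 + 3)/4)/(3*(-9 + (2 + 3)/4)) = -12090 + 2*(11 - 5/4)/(3*(-9 + (1/4)*5)) = -12090 + 2*(11 - 1*5/4)/(3*(-9 + 5/4)) = -12090 + 2*(11 - 5/4)/(3*(-31/4)) = -12090 + (2/3)*(-4/31)*(39/4) = -12090 - 26/31 = -374816/31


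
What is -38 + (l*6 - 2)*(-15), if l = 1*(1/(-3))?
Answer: 22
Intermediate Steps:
l = -⅓ (l = 1*(1*(-⅓)) = 1*(-⅓) = -⅓ ≈ -0.33333)
-38 + (l*6 - 2)*(-15) = -38 + (-⅓*6 - 2)*(-15) = -38 + (-2 - 2)*(-15) = -38 - 4*(-15) = -38 + 60 = 22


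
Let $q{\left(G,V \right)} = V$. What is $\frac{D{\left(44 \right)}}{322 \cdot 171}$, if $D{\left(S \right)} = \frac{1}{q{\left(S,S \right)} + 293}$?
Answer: $\frac{1}{18555894} \approx 5.3891 \cdot 10^{-8}$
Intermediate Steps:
$D{\left(S \right)} = \frac{1}{293 + S}$ ($D{\left(S \right)} = \frac{1}{S + 293} = \frac{1}{293 + S}$)
$\frac{D{\left(44 \right)}}{322 \cdot 171} = \frac{1}{\left(293 + 44\right) 322 \cdot 171} = \frac{1}{337 \cdot 55062} = \frac{1}{337} \cdot \frac{1}{55062} = \frac{1}{18555894}$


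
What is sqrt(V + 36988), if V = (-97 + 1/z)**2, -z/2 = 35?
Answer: sqrt(227358881)/70 ≈ 215.41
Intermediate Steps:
z = -70 (z = -2*35 = -70)
V = 46117681/4900 (V = (-97 + 1/(-70))**2 = (-97 - 1/70)**2 = (-6791/70)**2 = 46117681/4900 ≈ 9411.8)
sqrt(V + 36988) = sqrt(46117681/4900 + 36988) = sqrt(227358881/4900) = sqrt(227358881)/70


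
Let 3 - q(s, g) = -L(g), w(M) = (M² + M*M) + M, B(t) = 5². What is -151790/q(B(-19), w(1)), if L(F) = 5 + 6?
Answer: -75895/7 ≈ -10842.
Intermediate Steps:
L(F) = 11
B(t) = 25
w(M) = M + 2*M² (w(M) = (M² + M²) + M = 2*M² + M = M + 2*M²)
q(s, g) = 14 (q(s, g) = 3 - (-1)*11 = 3 - 1*(-11) = 3 + 11 = 14)
-151790/q(B(-19), w(1)) = -151790/14 = -151790*1/14 = -75895/7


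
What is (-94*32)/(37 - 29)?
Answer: -376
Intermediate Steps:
(-94*32)/(37 - 29) = -3008/8 = -3008*⅛ = -376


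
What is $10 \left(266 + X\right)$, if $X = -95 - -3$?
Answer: $1740$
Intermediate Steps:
$X = -92$ ($X = -95 + 3 = -92$)
$10 \left(266 + X\right) = 10 \left(266 - 92\right) = 10 \cdot 174 = 1740$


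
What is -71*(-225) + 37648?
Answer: 53623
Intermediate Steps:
-71*(-225) + 37648 = 15975 + 37648 = 53623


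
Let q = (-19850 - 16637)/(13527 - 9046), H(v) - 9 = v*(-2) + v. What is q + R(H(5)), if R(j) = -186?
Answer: -869953/4481 ≈ -194.14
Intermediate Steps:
H(v) = 9 - v (H(v) = 9 + (v*(-2) + v) = 9 + (-2*v + v) = 9 - v)
q = -36487/4481 ≈ -8.1426
q + R(H(5)) = -36487/4481 - 186 = -869953/4481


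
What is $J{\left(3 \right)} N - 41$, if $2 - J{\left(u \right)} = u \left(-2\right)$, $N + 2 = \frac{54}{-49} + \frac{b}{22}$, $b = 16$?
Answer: $- \frac{32339}{539} \approx -59.998$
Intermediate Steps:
$N = - \frac{1280}{539}$ ($N = -2 + \left(\frac{54}{-49} + \frac{16}{22}\right) = -2 + \left(54 \left(- \frac{1}{49}\right) + 16 \cdot \frac{1}{22}\right) = -2 + \left(- \frac{54}{49} + \frac{8}{11}\right) = -2 - \frac{202}{539} = - \frac{1280}{539} \approx -2.3748$)
$J{\left(u \right)} = 2 + 2 u$ ($J{\left(u \right)} = 2 - u \left(-2\right) = 2 - - 2 u = 2 + 2 u$)
$J{\left(3 \right)} N - 41 = \left(2 + 2 \cdot 3\right) \left(- \frac{1280}{539}\right) - 41 = \left(2 + 6\right) \left(- \frac{1280}{539}\right) - 41 = 8 \left(- \frac{1280}{539}\right) - 41 = - \frac{10240}{539} - 41 = - \frac{32339}{539}$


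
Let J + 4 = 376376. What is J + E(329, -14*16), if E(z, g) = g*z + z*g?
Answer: 228980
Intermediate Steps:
J = 376372 (J = -4 + 376376 = 376372)
E(z, g) = 2*g*z (E(z, g) = g*z + g*z = 2*g*z)
J + E(329, -14*16) = 376372 + 2*(-14*16)*329 = 376372 + 2*(-224)*329 = 376372 - 147392 = 228980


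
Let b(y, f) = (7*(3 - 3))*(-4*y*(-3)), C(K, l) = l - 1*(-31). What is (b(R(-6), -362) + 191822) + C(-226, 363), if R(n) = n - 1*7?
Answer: 192216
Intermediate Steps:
C(K, l) = 31 + l (C(K, l) = l + 31 = 31 + l)
R(n) = -7 + n (R(n) = n - 7 = -7 + n)
b(y, f) = 0 (b(y, f) = (7*0)*(12*y) = 0*(12*y) = 0)
(b(R(-6), -362) + 191822) + C(-226, 363) = (0 + 191822) + (31 + 363) = 191822 + 394 = 192216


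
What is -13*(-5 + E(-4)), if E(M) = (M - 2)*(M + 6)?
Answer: 221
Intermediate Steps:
E(M) = (-2 + M)*(6 + M)
-13*(-5 + E(-4)) = -13*(-5 + (-12 + (-4)² + 4*(-4))) = -13*(-5 + (-12 + 16 - 16)) = -13*(-5 - 12) = -13*(-17) = 221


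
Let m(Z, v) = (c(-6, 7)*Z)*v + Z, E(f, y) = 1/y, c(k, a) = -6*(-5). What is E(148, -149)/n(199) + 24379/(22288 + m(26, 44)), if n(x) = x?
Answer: 722805095/1679254734 ≈ 0.43043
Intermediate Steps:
c(k, a) = 30
m(Z, v) = Z + 30*Z*v (m(Z, v) = (30*Z)*v + Z = 30*Z*v + Z = Z + 30*Z*v)
E(148, -149)/n(199) + 24379/(22288 + m(26, 44)) = 1/(-149*199) + 24379/(22288 + 26*(1 + 30*44)) = -1/149*1/199 + 24379/(22288 + 26*(1 + 1320)) = -1/29651 + 24379/(22288 + 26*1321) = -1/29651 + 24379/(22288 + 34346) = -1/29651 + 24379/56634 = 722805095/1679254734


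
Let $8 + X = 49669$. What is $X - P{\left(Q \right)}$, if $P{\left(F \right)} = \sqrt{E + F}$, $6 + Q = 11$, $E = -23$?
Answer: $49661 - 3 i \sqrt{2} \approx 49661.0 - 4.2426 i$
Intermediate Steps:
$X = 49661$ ($X = -8 + 49669 = 49661$)
$Q = 5$ ($Q = -6 + 11 = 5$)
$P{\left(F \right)} = \sqrt{-23 + F}$
$X - P{\left(Q \right)} = 49661 - \sqrt{-23 + 5} = 49661 - \sqrt{-18} = 49661 - 3 i \sqrt{2}$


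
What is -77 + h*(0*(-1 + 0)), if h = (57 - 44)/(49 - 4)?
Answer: -77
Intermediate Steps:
h = 13/45 ≈ 0.28889
-77 + h*(0*(-1 + 0)) = -77 + 13*(0*(-1 + 0))/45 = -77 + 13*(0*(-1))/45 = -77 + (13/45)*0 = -77 + 0 = -77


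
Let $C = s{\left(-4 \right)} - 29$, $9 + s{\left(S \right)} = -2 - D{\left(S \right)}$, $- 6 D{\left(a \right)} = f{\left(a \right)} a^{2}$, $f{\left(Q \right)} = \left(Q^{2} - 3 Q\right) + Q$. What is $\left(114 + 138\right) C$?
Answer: $6048$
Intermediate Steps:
$f{\left(Q \right)} = Q^{2} - 2 Q$
$D{\left(a \right)} = - \frac{a^{3} \left(-2 + a\right)}{6}$ ($D{\left(a \right)} = - \frac{a \left(-2 + a\right) a^{2}}{6} = - \frac{a^{3} \left(-2 + a\right)}{6}$)
$s{\left(S \right)} = -11 - \frac{S^{3} \left(2 - S\right)}{6}$ ($s{\left(S \right)} = -9 - \left(2 + \frac{S^{3} \left(2 - S\right)}{6}\right) = -11 - \frac{S^{3} \left(2 - S\right)}{6}$)
$C = 24$ ($C = \left(-11 + \frac{\left(-4\right)^{3} \left(-2 - 4\right)}{6}\right) - 29 = \left(-11 + \frac{1}{6} \left(-64\right) \left(-6\right)\right) - 29 = \left(-11 + 64\right) - 29 = 53 - 29 = 24$)
$\left(114 + 138\right) C = \left(114 + 138\right) 24 = 252 \cdot 24 = 6048$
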